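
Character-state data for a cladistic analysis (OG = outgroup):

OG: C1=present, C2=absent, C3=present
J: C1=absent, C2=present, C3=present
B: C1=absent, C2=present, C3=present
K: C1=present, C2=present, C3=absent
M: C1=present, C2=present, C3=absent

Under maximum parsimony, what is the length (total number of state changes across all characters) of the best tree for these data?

Character polarity is set by the outgroup: the derived state is whichever differs from the outgroup's state, so for C1, C3 the derived state is 'absent', and for the remaining characters it is 'present'.
C1: derived state 'absent' in B and J only — synapomorphy for {B, J}.
All ingroup taxa share the derived state 'present' for C2; it defines the ingroup but does not resolve relationships within it.
C3 (derived state 'absent') is shared by K and M — a synapomorphy uniting that clade.
Most parsimonious ingroup topology: ((J,B),(K,M)).
Changes per character on this tree: C1: 1; C2: 1; C3: 1.
Total = 3.

3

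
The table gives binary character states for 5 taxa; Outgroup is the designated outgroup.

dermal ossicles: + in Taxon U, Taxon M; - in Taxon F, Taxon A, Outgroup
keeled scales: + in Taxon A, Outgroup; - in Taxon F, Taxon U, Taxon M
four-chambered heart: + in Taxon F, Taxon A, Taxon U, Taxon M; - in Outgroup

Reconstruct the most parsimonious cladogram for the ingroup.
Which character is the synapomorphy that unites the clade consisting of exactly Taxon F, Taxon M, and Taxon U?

keeled scales

Character polarity is set by the outgroup: the derived state is whichever differs from the outgroup's state, so for keeled scales the derived state is '-', and for the remaining characters it is '+'.
Only Taxon M and Taxon U show the derived state '+' for dermal ossicles, supporting them as a clade.
keeled scales: derived state '-' in Taxon F, Taxon M, and Taxon U only — synapomorphy for {Taxon F, Taxon M, Taxon U}.
four-chambered heart (derived state '+') is shared by all ingroup taxa — unites the whole ingroup.
Most parsimonious ingroup topology: (((Taxon U,Taxon M),Taxon F),Taxon A).
The clade {Taxon F, Taxon M, Taxon U} is supported by keeled scales: its derived state '-' occurs in exactly those taxa and in no other taxon (including the outgroup).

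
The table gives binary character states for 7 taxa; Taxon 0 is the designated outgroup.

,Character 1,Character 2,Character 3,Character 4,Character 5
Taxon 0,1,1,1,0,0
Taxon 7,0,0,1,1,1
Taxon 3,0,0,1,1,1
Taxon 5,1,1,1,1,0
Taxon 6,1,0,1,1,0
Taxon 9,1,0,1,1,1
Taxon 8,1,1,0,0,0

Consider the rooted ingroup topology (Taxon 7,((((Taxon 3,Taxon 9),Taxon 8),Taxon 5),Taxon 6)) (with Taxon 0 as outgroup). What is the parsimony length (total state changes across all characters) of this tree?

10

Map each character onto (Taxon 7,((((Taxon 3,Taxon 9),Taxon 8),Taxon 5),Taxon 6)) (rooted by Taxon 0) and count the minimum state changes it requires (Fitch parsimony):
Character 1: 2; Character 2: 3; Character 3: 1; Character 4: 2; Character 5: 2.
Total tree length = 10.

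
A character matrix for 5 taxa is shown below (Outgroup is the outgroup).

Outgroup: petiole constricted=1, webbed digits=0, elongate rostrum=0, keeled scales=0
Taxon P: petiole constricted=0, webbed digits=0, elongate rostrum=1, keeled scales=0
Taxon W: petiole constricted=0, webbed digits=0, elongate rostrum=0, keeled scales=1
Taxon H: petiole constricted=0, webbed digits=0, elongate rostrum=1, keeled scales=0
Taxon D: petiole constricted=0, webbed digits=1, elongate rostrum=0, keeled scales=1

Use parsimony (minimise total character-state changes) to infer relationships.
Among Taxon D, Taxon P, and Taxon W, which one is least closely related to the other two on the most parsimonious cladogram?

Taxon P

Character polarity is set by the outgroup: the derived state is whichever differs from the outgroup's state, so for petiole constricted the derived state is '0', and for the remaining characters it is '1'.
petiole constricted (derived state '0') is shared by all ingroup taxa — unites the whole ingroup.
webbed digits (derived state '1') is unique to Taxon D (autapomorphy; uninformative for grouping).
elongate rostrum (derived state '1') is shared by Taxon H and Taxon P — a synapomorphy uniting that clade.
keeled scales (derived state '1') is shared by Taxon D and Taxon W — a synapomorphy uniting that clade.
Most parsimonious ingroup topology: ((Taxon P,Taxon H),(Taxon W,Taxon D)).
Taxon W and Taxon D share a more recent common ancestor with each other than either does with Taxon P, so Taxon P is the least closely related of the three.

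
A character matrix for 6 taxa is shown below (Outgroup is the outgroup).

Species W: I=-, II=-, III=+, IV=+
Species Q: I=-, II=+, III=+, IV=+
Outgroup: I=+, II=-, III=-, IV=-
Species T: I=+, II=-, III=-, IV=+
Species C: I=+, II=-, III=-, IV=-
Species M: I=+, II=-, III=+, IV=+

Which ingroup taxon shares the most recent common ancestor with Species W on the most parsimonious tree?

Species Q

Character polarity is set by the outgroup: the derived state is whichever differs from the outgroup's state, so for I the derived state is '-', and for the remaining characters it is '+'.
I: derived state '-' in Species Q and Species W only — synapomorphy for {Species Q, Species W}.
II: derived state '+' in Species Q only — an autapomorphy, so it tells us nothing about relationships among taxa.
Only Species M, Species Q, and Species W show the derived state '+' for III, supporting them as a clade.
IV (derived state '+') is shared by Species M, Species Q, Species T, and Species W — a synapomorphy uniting that clade.
Most parsimonious ingroup topology: (((Species M,(Species W,Species Q)),Species T),Species C).
Species W and Species Q form a cherry on this tree, so they are sister taxa.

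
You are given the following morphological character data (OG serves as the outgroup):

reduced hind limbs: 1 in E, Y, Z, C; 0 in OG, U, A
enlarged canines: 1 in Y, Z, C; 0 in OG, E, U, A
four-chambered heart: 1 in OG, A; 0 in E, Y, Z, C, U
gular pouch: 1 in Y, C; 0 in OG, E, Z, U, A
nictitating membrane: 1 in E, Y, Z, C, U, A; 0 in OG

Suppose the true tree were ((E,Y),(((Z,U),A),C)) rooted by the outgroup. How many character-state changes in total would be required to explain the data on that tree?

11

Map each character onto ((E,Y),(((Z,U),A),C)) (rooted by OG) and count the minimum state changes it requires (Fitch parsimony):
reduced hind limbs: 3; enlarged canines: 3; four-chambered heart: 2; gular pouch: 2; nictitating membrane: 1.
Total tree length = 11.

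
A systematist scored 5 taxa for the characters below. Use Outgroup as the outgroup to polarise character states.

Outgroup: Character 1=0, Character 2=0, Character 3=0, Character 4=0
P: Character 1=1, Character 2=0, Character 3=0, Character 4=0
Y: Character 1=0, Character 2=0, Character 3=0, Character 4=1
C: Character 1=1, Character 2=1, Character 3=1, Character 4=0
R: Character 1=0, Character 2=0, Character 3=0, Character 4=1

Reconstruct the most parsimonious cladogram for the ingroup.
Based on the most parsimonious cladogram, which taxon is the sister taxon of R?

The outgroup has state '0' for every character, so '1' is the derived state throughout.
Only C and P show the derived state '1' for Character 1, supporting them as a clade.
Character 2 (derived state '1') is unique to C (autapomorphy; uninformative for grouping).
Character 3: derived state '1' in C only — an autapomorphy, so it tells us nothing about relationships among taxa.
Character 4: derived state '1' in R and Y only — synapomorphy for {R, Y}.
Most parsimonious ingroup topology: ((P,C),(Y,R)).
R and Y form a cherry on this tree, so they are sister taxa.

Y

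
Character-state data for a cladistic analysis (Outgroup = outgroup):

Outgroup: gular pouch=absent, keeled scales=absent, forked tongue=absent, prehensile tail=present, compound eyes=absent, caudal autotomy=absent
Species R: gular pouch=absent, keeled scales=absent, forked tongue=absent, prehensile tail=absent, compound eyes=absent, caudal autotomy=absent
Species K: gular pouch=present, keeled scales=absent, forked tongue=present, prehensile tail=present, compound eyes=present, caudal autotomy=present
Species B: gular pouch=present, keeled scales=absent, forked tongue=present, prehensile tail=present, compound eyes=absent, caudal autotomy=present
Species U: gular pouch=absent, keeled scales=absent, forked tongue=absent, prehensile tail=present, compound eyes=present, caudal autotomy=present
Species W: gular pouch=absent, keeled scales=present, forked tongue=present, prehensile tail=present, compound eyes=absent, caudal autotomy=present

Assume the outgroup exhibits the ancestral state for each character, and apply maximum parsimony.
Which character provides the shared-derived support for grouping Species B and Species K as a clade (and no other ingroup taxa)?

gular pouch

Character polarity is set by the outgroup: the derived state is whichever differs from the outgroup's state, so for prehensile tail the derived state is 'absent', and for the remaining characters it is 'present'.
gular pouch: derived state 'present' in Species B and Species K only — synapomorphy for {Species B, Species K}.
keeled scales (derived state 'present') is unique to Species W (autapomorphy; uninformative for grouping).
forked tongue: derived state 'present' in Species B, Species K, and Species W only — synapomorphy for {Species B, Species K, Species W}.
prehensile tail (derived state 'absent') is unique to Species R (autapomorphy; uninformative for grouping).
compound eyes groups Species K and Species U, which is incompatible with the clades supported by the remaining characters; treating it as convergent (homoplasy) costs fewer steps than any alternative tree.
caudal autotomy (derived state 'present') is shared by Species B, Species K, Species U, and Species W — a synapomorphy uniting that clade.
Most parsimonious ingroup topology: (Species R,(((Species K,Species B),Species W),Species U)).
The clade {Species B, Species K} is supported by gular pouch: its derived state 'present' occurs in exactly those taxa and in no other taxon (including the outgroup).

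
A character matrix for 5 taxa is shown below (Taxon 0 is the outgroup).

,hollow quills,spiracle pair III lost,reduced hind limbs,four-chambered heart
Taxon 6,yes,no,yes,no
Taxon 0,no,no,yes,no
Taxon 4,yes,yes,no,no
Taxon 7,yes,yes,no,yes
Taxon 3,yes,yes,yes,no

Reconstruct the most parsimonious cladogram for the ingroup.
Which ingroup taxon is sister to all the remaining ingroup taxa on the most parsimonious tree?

Taxon 6

Character polarity is set by the outgroup: the derived state is whichever differs from the outgroup's state, so for reduced hind limbs the derived state is 'no', and for the remaining characters it is 'yes'.
All ingroup taxa share the derived state 'yes' for hollow quills; it defines the ingroup but does not resolve relationships within it.
Only Taxon 3, Taxon 4, and Taxon 7 show the derived state 'yes' for spiracle pair III lost, supporting them as a clade.
Only Taxon 4 and Taxon 7 show the derived state 'no' for reduced hind limbs, supporting them as a clade.
four-chambered heart: derived state 'yes' in Taxon 7 only — an autapomorphy, so it tells us nothing about relationships among taxa.
Most parsimonious ingroup topology: (Taxon 6,((Taxon 4,Taxon 7),Taxon 3)).
Taxon 6 is sister to the clade containing all other ingroup taxa, so it is the earliest-diverging (most basal) ingroup lineage.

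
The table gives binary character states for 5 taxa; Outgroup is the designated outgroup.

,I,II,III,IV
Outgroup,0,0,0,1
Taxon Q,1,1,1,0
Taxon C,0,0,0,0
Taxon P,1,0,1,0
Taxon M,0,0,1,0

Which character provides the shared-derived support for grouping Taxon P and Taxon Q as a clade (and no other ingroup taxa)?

I

Character polarity is set by the outgroup: the derived state is whichever differs from the outgroup's state, so for IV the derived state is '0', and for the remaining characters it is '1'.
I (derived state '1') is shared by Taxon P and Taxon Q — a synapomorphy uniting that clade.
II: derived state '1' in Taxon Q only — an autapomorphy, so it tells us nothing about relationships among taxa.
Only Taxon M, Taxon P, and Taxon Q show the derived state '1' for III, supporting them as a clade.
All ingroup taxa share the derived state '0' for IV; it defines the ingroup but does not resolve relationships within it.
Most parsimonious ingroup topology: (((Taxon Q,Taxon P),Taxon M),Taxon C).
The clade {Taxon P, Taxon Q} is supported by I: its derived state '1' occurs in exactly those taxa and in no other taxon (including the outgroup).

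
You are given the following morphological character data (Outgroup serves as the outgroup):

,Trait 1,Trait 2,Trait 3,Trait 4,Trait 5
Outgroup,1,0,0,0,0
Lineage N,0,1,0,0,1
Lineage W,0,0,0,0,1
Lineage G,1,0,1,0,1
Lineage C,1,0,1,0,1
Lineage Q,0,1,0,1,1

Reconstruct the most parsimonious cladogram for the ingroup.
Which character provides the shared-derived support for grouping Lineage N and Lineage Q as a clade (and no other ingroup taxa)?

Character polarity is set by the outgroup: the derived state is whichever differs from the outgroup's state, so for Trait 1 the derived state is '0', and for the remaining characters it is '1'.
Trait 1 (derived state '0') is shared by Lineage N, Lineage Q, and Lineage W — a synapomorphy uniting that clade.
Trait 2 (derived state '1') is shared by Lineage N and Lineage Q — a synapomorphy uniting that clade.
Only Lineage C and Lineage G show the derived state '1' for Trait 3, supporting them as a clade.
Trait 4 (derived state '1') is unique to Lineage Q (autapomorphy; uninformative for grouping).
Trait 5 (derived state '1') is shared by all ingroup taxa — unites the whole ingroup.
Most parsimonious ingroup topology: (((Lineage N,Lineage Q),Lineage W),(Lineage G,Lineage C)).
The clade {Lineage N, Lineage Q} is supported by Trait 2: its derived state '1' occurs in exactly those taxa and in no other taxon (including the outgroup).

Trait 2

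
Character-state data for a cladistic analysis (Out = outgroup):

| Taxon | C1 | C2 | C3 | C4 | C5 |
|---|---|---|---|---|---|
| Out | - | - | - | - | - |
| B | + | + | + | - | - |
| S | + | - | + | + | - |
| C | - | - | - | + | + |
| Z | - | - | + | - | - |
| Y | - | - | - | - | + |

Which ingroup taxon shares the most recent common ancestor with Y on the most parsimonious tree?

The outgroup has state '-' for every character, so '+' is the derived state throughout.
C1 (derived state '+') is shared by B and S — a synapomorphy uniting that clade.
C2: derived state '+' in B only — an autapomorphy, so it tells us nothing about relationships among taxa.
C3: derived state '+' in B, S, and Z only — synapomorphy for {B, S, Z}.
C4 (state '+') occurs in C and S but conflicts with the nesting implied by the other characters — most parsimoniously interpreted as homoplasy.
C5 (derived state '+') is shared by C and Y — a synapomorphy uniting that clade.
Most parsimonious ingroup topology: (((B,S),Z),(C,Y)).
Y and C form a cherry on this tree, so they are sister taxa.

C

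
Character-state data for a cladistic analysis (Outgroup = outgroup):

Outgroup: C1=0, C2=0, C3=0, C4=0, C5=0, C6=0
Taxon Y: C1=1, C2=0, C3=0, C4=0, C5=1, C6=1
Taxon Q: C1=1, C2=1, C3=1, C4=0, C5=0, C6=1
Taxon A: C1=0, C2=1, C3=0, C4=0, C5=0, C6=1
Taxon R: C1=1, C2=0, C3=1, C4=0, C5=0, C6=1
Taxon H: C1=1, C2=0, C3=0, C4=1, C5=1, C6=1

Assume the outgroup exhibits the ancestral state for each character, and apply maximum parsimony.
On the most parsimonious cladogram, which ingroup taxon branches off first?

Taxon A

The outgroup has state '0' for every character, so '1' is the derived state throughout.
Only Taxon H, Taxon Q, Taxon R, and Taxon Y show the derived state '1' for C1, supporting them as a clade.
C2 (state '1') occurs in Taxon A and Taxon Q but conflicts with the nesting implied by the other characters — most parsimoniously interpreted as homoplasy.
Only Taxon Q and Taxon R show the derived state '1' for C3, supporting them as a clade.
C4: derived state '1' in Taxon H only — an autapomorphy, so it tells us nothing about relationships among taxa.
Only Taxon H and Taxon Y show the derived state '1' for C5, supporting them as a clade.
C6 (derived state '1') is shared by all ingroup taxa — unites the whole ingroup.
Most parsimonious ingroup topology: (((Taxon Y,Taxon H),(Taxon Q,Taxon R)),Taxon A).
Taxon A is sister to the clade containing all other ingroup taxa, so it is the earliest-diverging (most basal) ingroup lineage.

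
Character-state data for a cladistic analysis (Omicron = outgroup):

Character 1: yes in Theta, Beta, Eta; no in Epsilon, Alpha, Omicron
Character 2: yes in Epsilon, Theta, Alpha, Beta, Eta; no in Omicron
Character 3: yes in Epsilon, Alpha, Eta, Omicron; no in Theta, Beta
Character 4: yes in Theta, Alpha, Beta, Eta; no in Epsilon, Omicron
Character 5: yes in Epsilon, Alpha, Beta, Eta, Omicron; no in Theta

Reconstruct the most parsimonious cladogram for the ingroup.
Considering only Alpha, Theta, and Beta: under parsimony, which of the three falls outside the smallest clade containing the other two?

Alpha

Character polarity is set by the outgroup: the derived state is whichever differs from the outgroup's state, so for Character 3, Character 5 the derived state is 'no', and for the remaining characters it is 'yes'.
Only Beta, Eta, and Theta show the derived state 'yes' for Character 1, supporting them as a clade.
All ingroup taxa share the derived state 'yes' for Character 2; it defines the ingroup but does not resolve relationships within it.
Only Beta and Theta show the derived state 'no' for Character 3, supporting them as a clade.
Character 4: derived state 'yes' in Alpha, Beta, Eta, and Theta only — synapomorphy for {Alpha, Beta, Eta, Theta}.
Character 5 (derived state 'no') is unique to Theta (autapomorphy; uninformative for grouping).
Most parsimonious ingroup topology: (((Eta,(Theta,Beta)),Alpha),Epsilon).
Theta and Beta share a more recent common ancestor with each other than either does with Alpha, so Alpha is the least closely related of the three.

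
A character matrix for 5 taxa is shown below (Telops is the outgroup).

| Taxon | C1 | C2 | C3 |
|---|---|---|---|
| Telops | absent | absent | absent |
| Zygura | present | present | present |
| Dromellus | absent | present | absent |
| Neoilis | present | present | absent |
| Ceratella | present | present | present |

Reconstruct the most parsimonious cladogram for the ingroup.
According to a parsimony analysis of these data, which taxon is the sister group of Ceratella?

Zygura

The outgroup has state 'absent' for every character, so 'present' is the derived state throughout.
C1: derived state 'present' in Ceratella, Neoilis, and Zygura only — synapomorphy for {Ceratella, Neoilis, Zygura}.
C2 (derived state 'present') is shared by all ingroup taxa — unites the whole ingroup.
C3: derived state 'present' in Ceratella and Zygura only — synapomorphy for {Ceratella, Zygura}.
Most parsimonious ingroup topology: (((Zygura,Ceratella),Neoilis),Dromellus).
Ceratella and Zygura form a cherry on this tree, so they are sister taxa.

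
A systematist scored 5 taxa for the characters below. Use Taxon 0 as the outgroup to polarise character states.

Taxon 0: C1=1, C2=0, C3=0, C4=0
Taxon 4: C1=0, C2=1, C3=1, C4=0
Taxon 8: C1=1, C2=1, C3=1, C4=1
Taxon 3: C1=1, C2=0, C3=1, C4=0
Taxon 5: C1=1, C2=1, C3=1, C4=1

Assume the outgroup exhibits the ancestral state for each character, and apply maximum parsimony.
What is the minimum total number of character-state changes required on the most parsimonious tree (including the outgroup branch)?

Character polarity is set by the outgroup: the derived state is whichever differs from the outgroup's state, so for C1 the derived state is '0', and for the remaining characters it is '1'.
C1: derived state '0' in Taxon 4 only — an autapomorphy, so it tells us nothing about relationships among taxa.
Only Taxon 4, Taxon 5, and Taxon 8 show the derived state '1' for C2, supporting them as a clade.
All ingroup taxa share the derived state '1' for C3; it defines the ingroup but does not resolve relationships within it.
C4 (derived state '1') is shared by Taxon 5 and Taxon 8 — a synapomorphy uniting that clade.
Most parsimonious ingroup topology: ((Taxon 4,(Taxon 8,Taxon 5)),Taxon 3).
Changes per character on this tree: C1: 1; C2: 1; C3: 1; C4: 1.
Total = 4.

4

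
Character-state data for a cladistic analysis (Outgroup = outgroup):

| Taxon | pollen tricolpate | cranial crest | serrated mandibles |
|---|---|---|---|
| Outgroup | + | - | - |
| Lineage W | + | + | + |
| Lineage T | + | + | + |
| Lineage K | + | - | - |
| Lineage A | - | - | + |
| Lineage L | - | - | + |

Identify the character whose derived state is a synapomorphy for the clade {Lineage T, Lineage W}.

Character polarity is set by the outgroup: the derived state is whichever differs from the outgroup's state, so for pollen tricolpate the derived state is '-', and for the remaining characters it is '+'.
pollen tricolpate: derived state '-' in Lineage A and Lineage L only — synapomorphy for {Lineage A, Lineage L}.
cranial crest (derived state '+') is shared by Lineage T and Lineage W — a synapomorphy uniting that clade.
serrated mandibles: derived state '+' in Lineage A, Lineage L, Lineage T, and Lineage W only — synapomorphy for {Lineage A, Lineage L, Lineage T, Lineage W}.
Most parsimonious ingroup topology: (((Lineage W,Lineage T),(Lineage A,Lineage L)),Lineage K).
The clade {Lineage T, Lineage W} is supported by cranial crest: its derived state '+' occurs in exactly those taxa and in no other taxon (including the outgroup).

cranial crest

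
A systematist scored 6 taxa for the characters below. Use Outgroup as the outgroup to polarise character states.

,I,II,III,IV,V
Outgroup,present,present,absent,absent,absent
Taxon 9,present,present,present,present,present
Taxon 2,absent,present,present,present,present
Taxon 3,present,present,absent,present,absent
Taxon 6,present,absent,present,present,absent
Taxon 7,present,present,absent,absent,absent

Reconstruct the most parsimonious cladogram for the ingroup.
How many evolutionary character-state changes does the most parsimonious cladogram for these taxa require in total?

Character polarity is set by the outgroup: the derived state is whichever differs from the outgroup's state, so for I, II the derived state is 'absent', and for the remaining characters it is 'present'.
I (derived state 'absent') is unique to Taxon 2 (autapomorphy; uninformative for grouping).
II (derived state 'absent') is unique to Taxon 6 (autapomorphy; uninformative for grouping).
III (derived state 'present') is shared by Taxon 2, Taxon 6, and Taxon 9 — a synapomorphy uniting that clade.
IV: derived state 'present' in Taxon 2, Taxon 3, Taxon 6, and Taxon 9 only — synapomorphy for {Taxon 2, Taxon 3, Taxon 6, Taxon 9}.
V (derived state 'present') is shared by Taxon 2 and Taxon 9 — a synapomorphy uniting that clade.
Most parsimonious ingroup topology: ((((Taxon 9,Taxon 2),Taxon 6),Taxon 3),Taxon 7).
Changes per character on this tree: I: 1; II: 1; III: 1; IV: 1; V: 1.
Total = 5.

5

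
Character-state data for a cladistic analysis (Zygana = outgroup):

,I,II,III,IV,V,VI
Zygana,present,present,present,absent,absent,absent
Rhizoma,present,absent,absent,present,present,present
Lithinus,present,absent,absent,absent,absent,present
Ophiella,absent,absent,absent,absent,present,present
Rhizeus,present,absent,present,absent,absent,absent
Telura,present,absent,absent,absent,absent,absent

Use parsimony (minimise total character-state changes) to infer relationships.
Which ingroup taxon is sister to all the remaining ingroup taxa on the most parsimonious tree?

Character polarity is set by the outgroup: the derived state is whichever differs from the outgroup's state, so for I, II, III the derived state is 'absent', and for the remaining characters it is 'present'.
I (derived state 'absent') is unique to Ophiella (autapomorphy; uninformative for grouping).
All ingroup taxa share the derived state 'absent' for II; it defines the ingroup but does not resolve relationships within it.
III (derived state 'absent') is shared by Lithinus, Ophiella, Rhizoma, and Telura — a synapomorphy uniting that clade.
IV (derived state 'present') is unique to Rhizoma (autapomorphy; uninformative for grouping).
Only Ophiella and Rhizoma show the derived state 'present' for V, supporting them as a clade.
Only Lithinus, Ophiella, and Rhizoma show the derived state 'present' for VI, supporting them as a clade.
Most parsimonious ingroup topology: ((((Rhizoma,Ophiella),Lithinus),Telura),Rhizeus).
Rhizeus is sister to the clade containing all other ingroup taxa, so it is the earliest-diverging (most basal) ingroup lineage.

Rhizeus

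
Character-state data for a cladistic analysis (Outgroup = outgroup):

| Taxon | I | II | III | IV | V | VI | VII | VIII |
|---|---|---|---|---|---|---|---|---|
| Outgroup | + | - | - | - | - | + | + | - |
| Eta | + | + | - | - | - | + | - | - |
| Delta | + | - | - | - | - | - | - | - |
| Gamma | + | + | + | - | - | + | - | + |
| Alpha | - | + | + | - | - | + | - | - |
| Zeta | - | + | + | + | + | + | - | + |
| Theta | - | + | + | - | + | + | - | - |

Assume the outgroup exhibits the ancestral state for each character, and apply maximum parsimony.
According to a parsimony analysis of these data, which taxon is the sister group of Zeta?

Character polarity is set by the outgroup: the derived state is whichever differs from the outgroup's state, so for I, VI, VII the derived state is '-', and for the remaining characters it is '+'.
I (derived state '-') is shared by Alpha, Theta, and Zeta — a synapomorphy uniting that clade.
Only Alpha, Eta, Gamma, Theta, and Zeta show the derived state '+' for II, supporting them as a clade.
Only Alpha, Gamma, Theta, and Zeta show the derived state '+' for III, supporting them as a clade.
IV (derived state '+') is unique to Zeta (autapomorphy; uninformative for grouping).
V: derived state '+' in Theta and Zeta only — synapomorphy for {Theta, Zeta}.
VI: derived state '-' in Delta only — an autapomorphy, so it tells us nothing about relationships among taxa.
VII (derived state '-') is shared by all ingroup taxa — unites the whole ingroup.
VIII groups Gamma and Zeta, which is incompatible with the clades supported by the remaining characters; treating it as convergent (homoplasy) costs fewer steps than any alternative tree.
Most parsimonious ingroup topology: ((Eta,(Gamma,(Alpha,(Zeta,Theta)))),Delta).
Zeta and Theta form a cherry on this tree, so they are sister taxa.

Theta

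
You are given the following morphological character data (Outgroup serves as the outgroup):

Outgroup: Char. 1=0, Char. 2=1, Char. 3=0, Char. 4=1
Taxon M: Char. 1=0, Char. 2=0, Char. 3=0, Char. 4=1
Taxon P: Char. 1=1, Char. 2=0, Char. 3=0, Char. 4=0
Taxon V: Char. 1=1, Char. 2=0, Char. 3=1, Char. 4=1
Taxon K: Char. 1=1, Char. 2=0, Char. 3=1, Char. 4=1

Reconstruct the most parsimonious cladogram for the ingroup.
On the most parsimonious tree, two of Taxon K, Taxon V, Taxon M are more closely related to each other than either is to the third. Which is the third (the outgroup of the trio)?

Character polarity is set by the outgroup: the derived state is whichever differs from the outgroup's state, so for Char. 2, Char. 4 the derived state is '0', and for the remaining characters it is '1'.
Char. 1: derived state '1' in Taxon K, Taxon P, and Taxon V only — synapomorphy for {Taxon K, Taxon P, Taxon V}.
All ingroup taxa share the derived state '0' for Char. 2; it defines the ingroup but does not resolve relationships within it.
Only Taxon K and Taxon V show the derived state '1' for Char. 3, supporting them as a clade.
Char. 4 (derived state '0') is unique to Taxon P (autapomorphy; uninformative for grouping).
Most parsimonious ingroup topology: (Taxon M,(Taxon P,(Taxon V,Taxon K))).
Taxon V and Taxon K share a more recent common ancestor with each other than either does with Taxon M, so Taxon M is the least closely related of the three.

Taxon M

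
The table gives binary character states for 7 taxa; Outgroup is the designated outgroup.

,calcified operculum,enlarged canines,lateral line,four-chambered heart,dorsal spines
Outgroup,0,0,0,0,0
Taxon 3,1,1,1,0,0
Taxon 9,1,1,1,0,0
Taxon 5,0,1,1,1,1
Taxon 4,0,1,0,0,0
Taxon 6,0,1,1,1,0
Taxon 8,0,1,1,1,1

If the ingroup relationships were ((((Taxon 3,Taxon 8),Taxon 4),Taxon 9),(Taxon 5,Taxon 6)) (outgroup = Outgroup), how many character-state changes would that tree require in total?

Map each character onto ((((Taxon 3,Taxon 8),Taxon 4),Taxon 9),(Taxon 5,Taxon 6)) (rooted by Outgroup) and count the minimum state changes it requires (Fitch parsimony):
calcified operculum: 2; enlarged canines: 1; lateral line: 2; four-chambered heart: 2; dorsal spines: 2.
Total tree length = 9.

9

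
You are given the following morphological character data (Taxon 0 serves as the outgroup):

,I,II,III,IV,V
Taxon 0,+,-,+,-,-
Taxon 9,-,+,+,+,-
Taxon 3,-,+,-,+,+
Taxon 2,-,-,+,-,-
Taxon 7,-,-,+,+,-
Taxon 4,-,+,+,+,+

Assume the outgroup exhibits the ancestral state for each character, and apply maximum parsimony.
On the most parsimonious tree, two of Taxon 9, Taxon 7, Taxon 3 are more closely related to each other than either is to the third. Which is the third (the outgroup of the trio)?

Taxon 7

Character polarity is set by the outgroup: the derived state is whichever differs from the outgroup's state, so for I, III the derived state is '-', and for the remaining characters it is '+'.
I (derived state '-') is shared by all ingroup taxa — unites the whole ingroup.
Only Taxon 3, Taxon 4, and Taxon 9 show the derived state '+' for II, supporting them as a clade.
III: derived state '-' in Taxon 3 only — an autapomorphy, so it tells us nothing about relationships among taxa.
IV (derived state '+') is shared by Taxon 3, Taxon 4, Taxon 7, and Taxon 9 — a synapomorphy uniting that clade.
V: derived state '+' in Taxon 3 and Taxon 4 only — synapomorphy for {Taxon 3, Taxon 4}.
Most parsimonious ingroup topology: (((Taxon 9,(Taxon 3,Taxon 4)),Taxon 7),Taxon 2).
Taxon 3 and Taxon 9 share a more recent common ancestor with each other than either does with Taxon 7, so Taxon 7 is the least closely related of the three.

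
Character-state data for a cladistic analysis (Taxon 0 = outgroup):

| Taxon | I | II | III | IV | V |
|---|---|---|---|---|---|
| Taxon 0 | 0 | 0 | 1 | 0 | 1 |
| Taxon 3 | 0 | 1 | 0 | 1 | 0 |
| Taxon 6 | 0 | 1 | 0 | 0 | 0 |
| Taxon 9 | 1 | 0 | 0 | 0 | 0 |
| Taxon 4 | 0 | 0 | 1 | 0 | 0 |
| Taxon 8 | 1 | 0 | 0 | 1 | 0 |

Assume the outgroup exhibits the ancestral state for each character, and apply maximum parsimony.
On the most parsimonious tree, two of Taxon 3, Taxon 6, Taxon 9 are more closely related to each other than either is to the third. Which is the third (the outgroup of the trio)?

Character polarity is set by the outgroup: the derived state is whichever differs from the outgroup's state, so for III, V the derived state is '0', and for the remaining characters it is '1'.
I: derived state '1' in Taxon 8 and Taxon 9 only — synapomorphy for {Taxon 8, Taxon 9}.
Only Taxon 3 and Taxon 6 show the derived state '1' for II, supporting them as a clade.
III (derived state '0') is shared by Taxon 3, Taxon 6, Taxon 8, and Taxon 9 — a synapomorphy uniting that clade.
IV groups Taxon 3 and Taxon 8, which is incompatible with the clades supported by the remaining characters; treating it as convergent (homoplasy) costs fewer steps than any alternative tree.
All ingroup taxa share the derived state '0' for V; it defines the ingroup but does not resolve relationships within it.
Most parsimonious ingroup topology: (((Taxon 3,Taxon 6),(Taxon 9,Taxon 8)),Taxon 4).
Taxon 6 and Taxon 3 share a more recent common ancestor with each other than either does with Taxon 9, so Taxon 9 is the least closely related of the three.

Taxon 9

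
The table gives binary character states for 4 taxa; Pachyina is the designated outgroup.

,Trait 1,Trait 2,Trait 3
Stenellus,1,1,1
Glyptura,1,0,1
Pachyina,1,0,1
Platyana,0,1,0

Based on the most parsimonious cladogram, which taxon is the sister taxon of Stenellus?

Platyana

Character polarity is set by the outgroup: the derived state is whichever differs from the outgroup's state, so for Trait 1, Trait 3 the derived state is '0', and for the remaining characters it is '1'.
Trait 1 (derived state '0') is unique to Platyana (autapomorphy; uninformative for grouping).
Only Platyana and Stenellus show the derived state '1' for Trait 2, supporting them as a clade.
Trait 3: derived state '0' in Platyana only — an autapomorphy, so it tells us nothing about relationships among taxa.
Most parsimonious ingroup topology: ((Platyana,Stenellus),Glyptura).
Stenellus and Platyana form a cherry on this tree, so they are sister taxa.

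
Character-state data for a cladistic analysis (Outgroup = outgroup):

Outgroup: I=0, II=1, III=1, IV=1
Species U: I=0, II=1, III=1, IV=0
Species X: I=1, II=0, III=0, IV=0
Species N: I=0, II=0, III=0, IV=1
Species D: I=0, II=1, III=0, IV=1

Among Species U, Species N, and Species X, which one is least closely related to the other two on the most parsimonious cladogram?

Species U

Character polarity is set by the outgroup: the derived state is whichever differs from the outgroup's state, so for II, III, IV the derived state is '0', and for the remaining characters it is '1'.
I (derived state '1') is unique to Species X (autapomorphy; uninformative for grouping).
II (derived state '0') is shared by Species N and Species X — a synapomorphy uniting that clade.
Only Species D, Species N, and Species X show the derived state '0' for III, supporting them as a clade.
IV groups Species U and Species X, which is incompatible with the clades supported by the remaining characters; treating it as convergent (homoplasy) costs fewer steps than any alternative tree.
Most parsimonious ingroup topology: (Species U,((Species X,Species N),Species D)).
Species N and Species X share a more recent common ancestor with each other than either does with Species U, so Species U is the least closely related of the three.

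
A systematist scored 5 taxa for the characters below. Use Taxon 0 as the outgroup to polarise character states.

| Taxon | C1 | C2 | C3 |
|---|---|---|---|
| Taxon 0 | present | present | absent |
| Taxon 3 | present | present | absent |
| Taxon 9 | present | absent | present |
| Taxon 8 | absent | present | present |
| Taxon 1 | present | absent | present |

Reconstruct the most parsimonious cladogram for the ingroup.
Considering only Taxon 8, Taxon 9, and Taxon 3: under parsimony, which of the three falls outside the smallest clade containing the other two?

Character polarity is set by the outgroup: the derived state is whichever differs from the outgroup's state, so for C1, C2 the derived state is 'absent', and for the remaining characters it is 'present'.
C1: derived state 'absent' in Taxon 8 only — an autapomorphy, so it tells us nothing about relationships among taxa.
C2 (derived state 'absent') is shared by Taxon 1 and Taxon 9 — a synapomorphy uniting that clade.
Only Taxon 1, Taxon 8, and Taxon 9 show the derived state 'present' for C3, supporting them as a clade.
Most parsimonious ingroup topology: (Taxon 3,((Taxon 9,Taxon 1),Taxon 8)).
Taxon 9 and Taxon 8 share a more recent common ancestor with each other than either does with Taxon 3, so Taxon 3 is the least closely related of the three.

Taxon 3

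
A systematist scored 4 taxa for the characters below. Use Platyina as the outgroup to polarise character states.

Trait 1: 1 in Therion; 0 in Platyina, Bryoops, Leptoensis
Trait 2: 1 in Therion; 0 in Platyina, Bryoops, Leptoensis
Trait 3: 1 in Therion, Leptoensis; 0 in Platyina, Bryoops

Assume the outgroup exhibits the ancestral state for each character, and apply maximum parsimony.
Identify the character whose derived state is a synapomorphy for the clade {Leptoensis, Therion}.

The outgroup has state '0' for every character, so '1' is the derived state throughout.
Trait 1: derived state '1' in Therion only — an autapomorphy, so it tells us nothing about relationships among taxa.
Trait 2 (derived state '1') is unique to Therion (autapomorphy; uninformative for grouping).
Only Leptoensis and Therion show the derived state '1' for Trait 3, supporting them as a clade.
Most parsimonious ingroup topology: ((Leptoensis,Therion),Bryoops).
The clade {Leptoensis, Therion} is supported by Trait 3: its derived state '1' occurs in exactly those taxa and in no other taxon (including the outgroup).

Trait 3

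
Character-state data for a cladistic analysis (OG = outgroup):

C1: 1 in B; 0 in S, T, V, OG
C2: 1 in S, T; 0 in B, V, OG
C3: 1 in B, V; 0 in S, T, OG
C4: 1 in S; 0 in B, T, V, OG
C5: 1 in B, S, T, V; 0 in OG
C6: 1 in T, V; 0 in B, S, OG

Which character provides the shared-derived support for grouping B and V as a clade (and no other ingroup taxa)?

The outgroup has state '0' for every character, so '1' is the derived state throughout.
C1: derived state '1' in B only — an autapomorphy, so it tells us nothing about relationships among taxa.
C2 (derived state '1') is shared by S and T — a synapomorphy uniting that clade.
C3 (derived state '1') is shared by B and V — a synapomorphy uniting that clade.
C4 (derived state '1') is unique to S (autapomorphy; uninformative for grouping).
All ingroup taxa share the derived state '1' for C5; it defines the ingroup but does not resolve relationships within it.
C6 groups T and V, which is incompatible with the clades supported by the remaining characters; treating it as convergent (homoplasy) costs fewer steps than any alternative tree.
Most parsimonious ingroup topology: ((V,B),(T,S)).
The clade {B, V} is supported by C3: its derived state '1' occurs in exactly those taxa and in no other taxon (including the outgroup).

C3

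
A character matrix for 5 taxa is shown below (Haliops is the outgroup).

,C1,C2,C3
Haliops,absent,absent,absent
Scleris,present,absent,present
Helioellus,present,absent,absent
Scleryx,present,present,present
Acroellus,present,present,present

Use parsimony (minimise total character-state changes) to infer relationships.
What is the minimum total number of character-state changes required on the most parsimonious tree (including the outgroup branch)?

3

The outgroup has state 'absent' for every character, so 'present' is the derived state throughout.
All ingroup taxa share the derived state 'present' for C1; it defines the ingroup but does not resolve relationships within it.
Only Acroellus and Scleryx show the derived state 'present' for C2, supporting them as a clade.
C3: derived state 'present' in Acroellus, Scleris, and Scleryx only — synapomorphy for {Acroellus, Scleris, Scleryx}.
Most parsimonious ingroup topology: ((Scleris,(Scleryx,Acroellus)),Helioellus).
Changes per character on this tree: C1: 1; C2: 1; C3: 1.
Total = 3.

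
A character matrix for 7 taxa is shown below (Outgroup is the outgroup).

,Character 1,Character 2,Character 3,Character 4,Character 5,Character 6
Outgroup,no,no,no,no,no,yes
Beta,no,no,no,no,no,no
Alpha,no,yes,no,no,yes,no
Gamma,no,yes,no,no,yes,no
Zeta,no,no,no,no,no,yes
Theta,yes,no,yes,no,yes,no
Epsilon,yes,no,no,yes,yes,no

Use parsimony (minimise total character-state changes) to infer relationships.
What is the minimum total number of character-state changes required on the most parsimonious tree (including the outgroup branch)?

Character polarity is set by the outgroup: the derived state is whichever differs from the outgroup's state, so for Character 6 the derived state is 'no', and for the remaining characters it is 'yes'.
Character 1: derived state 'yes' in Epsilon and Theta only — synapomorphy for {Epsilon, Theta}.
Character 2: derived state 'yes' in Alpha and Gamma only — synapomorphy for {Alpha, Gamma}.
Character 3 (derived state 'yes') is unique to Theta (autapomorphy; uninformative for grouping).
Character 4 (derived state 'yes') is unique to Epsilon (autapomorphy; uninformative for grouping).
Only Alpha, Epsilon, Gamma, and Theta show the derived state 'yes' for Character 5, supporting them as a clade.
Only Alpha, Beta, Epsilon, Gamma, and Theta show the derived state 'no' for Character 6, supporting them as a clade.
Most parsimonious ingroup topology: ((Beta,((Alpha,Gamma),(Theta,Epsilon))),Zeta).
Changes per character on this tree: Character 1: 1; Character 2: 1; Character 3: 1; Character 4: 1; Character 5: 1; Character 6: 1.
Total = 6.

6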